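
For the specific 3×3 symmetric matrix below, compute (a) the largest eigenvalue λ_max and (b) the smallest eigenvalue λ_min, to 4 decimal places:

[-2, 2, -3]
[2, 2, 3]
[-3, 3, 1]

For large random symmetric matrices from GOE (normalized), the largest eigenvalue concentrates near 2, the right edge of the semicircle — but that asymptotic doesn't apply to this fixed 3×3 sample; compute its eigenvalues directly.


Since M is real symmetric, all three eigenvalues are real; they are the roots of det(λI − M) = λ³ − (tr M) λ² + s λ − det M, where s is the sum of the principal 2×2 minors.
tr M = -2 + 2 + 1 = 1.
s = ((-2)·2 − 2²) + ((-2)·1 − (-3)²) + (2·1 − 3²) = -8 + (-11) + (-7) = -26.
det M (expand along row 1) = (-2)·(-7) − 2·11 + (-3)·12 = -44.
Characteristic polynomial: λ³ − λ² − 26λ + 44 = 0.
Substitute λ = y + (tr M)/3 = y + 0.333333 to remove the quadratic term: y³ + p·y + q = 0 with p = s − (tr M)²/3 = -26.333333 and q = −2(tr M)³/27 + (tr M)·s/3 − det M = 35.259259.
Three real roots ⇒ use the trigonometric (Viète) form: r = 2√(−p/3) = 5.925463, φ = arccos(3q/(p·r)) = arccos(-0.677901) = 2.315700 rad.
y_k = r·cos(φ/3 − 2πk/3) for k = 0, 1, 2 gives y = 4.246108, 1.456228, -5.702336.
λ_k = y_k + 0.333333 gives λ = 4.5794, 1.7896, -5.3690 (check: the sum is 1.0000 = tr M).

Hence λ_max = 4.5794 and λ_min = -5.3690.


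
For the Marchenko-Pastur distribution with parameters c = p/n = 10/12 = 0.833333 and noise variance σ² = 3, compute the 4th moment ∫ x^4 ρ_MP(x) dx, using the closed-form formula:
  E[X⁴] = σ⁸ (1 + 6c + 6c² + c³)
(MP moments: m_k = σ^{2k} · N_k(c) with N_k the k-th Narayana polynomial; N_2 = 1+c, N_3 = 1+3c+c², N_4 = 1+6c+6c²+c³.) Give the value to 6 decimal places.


E[X⁴] = σ⁸ (1 + 6c + 6c² + c³) (fourth MP moment). With σ² = 3 (so σ⁸ = 81) and c = 10/12 = 0.833333: E[X⁴] = 81 · (1 + 6·0.833333 + 6·(0.833333)² + (0.833333)³) = 81 · 10.745370.

So E[X^4] = 870.375000.


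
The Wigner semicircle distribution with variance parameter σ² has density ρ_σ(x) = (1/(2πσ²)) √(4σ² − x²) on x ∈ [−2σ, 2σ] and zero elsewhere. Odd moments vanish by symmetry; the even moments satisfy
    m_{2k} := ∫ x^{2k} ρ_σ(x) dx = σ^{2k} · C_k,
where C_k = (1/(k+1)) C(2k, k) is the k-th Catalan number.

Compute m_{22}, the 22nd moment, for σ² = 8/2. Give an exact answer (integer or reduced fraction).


By the scaled semicircle moment identity, m_{2k} = σ^{2k} · C_k with k = 11.
C_11 = (1/(k+1)) · C(2k, k) = (1/12) · C(22, 11) = (1/12) · 705432 = 58786.
σ^{2k} = (σ²)^k = (8/2)^11 = 4194304.

Therefore m_{22} = σ^{22} · C_11 = 4194304 · 58786 = 246566354944.


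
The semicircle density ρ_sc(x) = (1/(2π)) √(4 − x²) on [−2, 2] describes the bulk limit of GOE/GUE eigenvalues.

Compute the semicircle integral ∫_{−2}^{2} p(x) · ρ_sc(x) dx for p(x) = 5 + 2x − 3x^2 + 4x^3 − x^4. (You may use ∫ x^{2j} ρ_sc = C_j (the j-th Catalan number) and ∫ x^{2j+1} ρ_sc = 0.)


Write p(x) = Σ a_i x^i, split into monomials and integrate each against ρ_sc separately.
Using ∫ x^{2j} ρ_sc = C_j = (1/(j+1)) C(2j, j) (Catalan numbers) and ∫ x^{2j+1} ρ_sc = 0 (odd monomials vanish by symmetry):
  i = 0 (even): a_0 · C_{0} = 5 · 1 = 5
  i = 1 (odd): ∫ x^1 ρ_sc = 0 (vanishes)
  i = 2 (even): a_2 · C_{1} = -3 · 1 = -3
  i = 3 (odd): ∫ x^3 ρ_sc = 0 (vanishes)
  i = 4 (even): a_4 · C_{2} = -1 · 2 = -2

Summing the contributions: ∫_{−2}^{2} p(x) ρ_sc(x) dx = 5 + (-3) + (-2) = 0.


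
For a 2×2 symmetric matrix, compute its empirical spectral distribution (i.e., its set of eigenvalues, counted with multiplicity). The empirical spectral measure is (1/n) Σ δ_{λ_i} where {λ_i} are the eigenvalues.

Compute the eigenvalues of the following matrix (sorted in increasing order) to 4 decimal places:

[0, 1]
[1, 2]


Since M is real symmetric, both eigenvalues are real; they are the roots of det(λI − M) = λ² − (tr M) λ + det M.
tr M = 0 + 2 = 2.
det M = 0·2 − 1² = 0 − 1 = -1.
Characteristic polynomial: λ² − 2λ − 1 = 0.
Discriminant Δ = (tr M)² − 4·det M = 4 − (-4) = 8; √Δ = 2.828427.
λ = (tr M ± √Δ)/2 = (2 ± 2.828427)/2, giving (tr M − √Δ)/2 = -0.4142 and (tr M + √Δ)/2 = 2.4142.

Eigenvalues sorted in increasing order: [-0.4142, 2.4142].


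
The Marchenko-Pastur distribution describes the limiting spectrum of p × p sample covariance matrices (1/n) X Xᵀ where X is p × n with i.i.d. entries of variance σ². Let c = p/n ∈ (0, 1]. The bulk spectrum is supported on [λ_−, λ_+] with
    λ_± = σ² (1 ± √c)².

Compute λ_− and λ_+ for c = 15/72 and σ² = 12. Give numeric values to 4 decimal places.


c = 15/72 = 0.208333; √c = 0.456435.
λ_− = σ² (1 − √c)² = 12 · (1 − 0.456435)² = 12 · (0.543565)² = 3.545549.
λ_+ = σ² (1 + √c)² = 12 · (1 + 0.456435)² = 12 · (1.456435)² = 25.454451.

Rounded to 4 decimal places: λ_− ≈ 3.5455, λ_+ ≈ 25.4545.


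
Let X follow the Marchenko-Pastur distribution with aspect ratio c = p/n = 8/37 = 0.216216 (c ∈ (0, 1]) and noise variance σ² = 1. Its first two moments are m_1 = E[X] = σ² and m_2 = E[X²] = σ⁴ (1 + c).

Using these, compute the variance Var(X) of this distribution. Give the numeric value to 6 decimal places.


m_1 = E[X] = σ² = 1, so m_1² = 1.
m_2 = E[X²] = σ⁴ (1 + c) = 1 · (1 + 0.216216) = 1 · 1.216216 = 1.216216.
(Note m_2 − m_1² simplifies to c · σ⁴ = 0.216216 · 1.)

Var(X) = m_2 − m_1² = 1.216216 − 1 = 0.216216.


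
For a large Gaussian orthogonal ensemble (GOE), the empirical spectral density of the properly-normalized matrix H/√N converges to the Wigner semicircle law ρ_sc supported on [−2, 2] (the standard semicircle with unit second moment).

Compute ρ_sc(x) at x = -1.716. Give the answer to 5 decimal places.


ρ_sc(x) = (1/(2π)) √(4 − x²). With x = -1.716:
  4 − x² = 4 − (-1.716)² = 4 − 2.944656 = 1.055344.
  √(4 − x²) = 1.027299.
  1/(2π) = 0.159155.
  ρ_sc(-1.716) = 0.159155 · 1.027299 = 0.163500.

Rounded to 5 decimal places: ρ_sc(-1.716) ≈ 0.16350.


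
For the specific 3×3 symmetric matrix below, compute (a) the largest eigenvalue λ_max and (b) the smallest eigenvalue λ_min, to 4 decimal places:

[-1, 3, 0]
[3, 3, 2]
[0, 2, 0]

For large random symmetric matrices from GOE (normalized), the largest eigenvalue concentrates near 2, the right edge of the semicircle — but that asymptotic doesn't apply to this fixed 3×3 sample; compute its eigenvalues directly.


Since M is real symmetric, all three eigenvalues are real; they are the roots of det(λI − M) = λ³ − (tr M) λ² + s λ − det M, where s is the sum of the principal 2×2 minors.
tr M = -1 + 3 + 0 = 2.
s = ((-1)·3 − 3²) + ((-1)·0 − 0²) + (3·0 − 2²) = -12 + 0 + (-4) = -16.
det M (expand along row 1) = (-1)·(-4) − 3·0 + 0·6 = 4.
Characteristic polynomial: λ³ − 2λ² − 16λ − 4 = 0.
Substitute λ = y + (tr M)/3 = y + 0.666667 to remove the quadratic term: y³ + p·y + q = 0 with p = s − (tr M)²/3 = -17.333333 and q = −2(tr M)³/27 + (tr M)·s/3 − det M = -15.259259.
Three real roots ⇒ use the trigonometric (Viète) form: r = 2√(−p/3) = 4.807402, φ = arccos(3q/(p·r)) = arccos(0.549367) = 0.989190 rad.
y_k = r·cos(φ/3 − 2πk/3) for k = 0, 1, 2 gives y = 4.548426, -0.926177, -3.622249.
λ_k = y_k + 0.666667 gives λ = 5.2151, -0.2595, -2.9556 (check: the sum is 2.0000 = tr M).

Hence λ_max = 5.2151 and λ_min = -2.9556.


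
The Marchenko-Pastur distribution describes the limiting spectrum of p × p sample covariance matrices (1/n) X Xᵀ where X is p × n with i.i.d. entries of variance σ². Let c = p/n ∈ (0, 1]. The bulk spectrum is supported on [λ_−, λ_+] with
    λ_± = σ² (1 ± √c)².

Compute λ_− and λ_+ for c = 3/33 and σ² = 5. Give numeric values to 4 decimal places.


c = 3/33 = 0.090909; √c = 0.301511.
λ_− = σ² (1 − √c)² = 5 · (1 − 0.301511)² = 5 · (0.698489)² = 2.439432.
λ_+ = σ² (1 + √c)² = 5 · (1 + 0.301511)² = 5 · (1.301511)² = 8.469659.

Rounded to 4 decimal places: λ_− ≈ 2.4394, λ_+ ≈ 8.4697.


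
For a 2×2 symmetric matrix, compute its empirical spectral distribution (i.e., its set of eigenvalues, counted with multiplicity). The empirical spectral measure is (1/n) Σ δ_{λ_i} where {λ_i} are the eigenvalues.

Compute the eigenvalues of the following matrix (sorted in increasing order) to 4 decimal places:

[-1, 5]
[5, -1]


Since M is real symmetric, both eigenvalues are real; they are the roots of det(λI − M) = λ² − (tr M) λ + det M.
tr M = -1 + (-1) = -2.
det M = (-1)·(-1) − 5² = 1 − 25 = -24.
Characteristic polynomial: λ² + 2λ − 24 = 0.
Discriminant Δ = (tr M)² − 4·det M = 4 − (-96) = 100; √Δ = 10.000000.
λ = (tr M ± √Δ)/2 = (-2 ± 10.000000)/2, giving (tr M − √Δ)/2 = -6.0000 and (tr M + √Δ)/2 = 4.0000.

Eigenvalues sorted in increasing order: [-6.0000, 4.0000].


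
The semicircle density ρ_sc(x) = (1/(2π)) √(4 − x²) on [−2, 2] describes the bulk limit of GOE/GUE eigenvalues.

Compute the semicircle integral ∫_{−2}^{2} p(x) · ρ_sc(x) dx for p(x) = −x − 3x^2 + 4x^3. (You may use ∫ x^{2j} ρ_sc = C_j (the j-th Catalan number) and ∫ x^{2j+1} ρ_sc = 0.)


Write p(x) = Σ a_i x^i, split into monomials and integrate each against ρ_sc separately.
Using ∫ x^{2j} ρ_sc = C_j = (1/(j+1)) C(2j, j) (Catalan numbers) and ∫ x^{2j+1} ρ_sc = 0 (odd monomials vanish by symmetry):
  i = 1 (odd): ∫ x^1 ρ_sc = 0 (vanishes)
  i = 2 (even): a_2 · C_{1} = -3 · 1 = -3
  i = 3 (odd): ∫ x^3 ρ_sc = 0 (vanishes)

Summing the contributions: ∫_{−2}^{2} p(x) ρ_sc(x) dx = -3.


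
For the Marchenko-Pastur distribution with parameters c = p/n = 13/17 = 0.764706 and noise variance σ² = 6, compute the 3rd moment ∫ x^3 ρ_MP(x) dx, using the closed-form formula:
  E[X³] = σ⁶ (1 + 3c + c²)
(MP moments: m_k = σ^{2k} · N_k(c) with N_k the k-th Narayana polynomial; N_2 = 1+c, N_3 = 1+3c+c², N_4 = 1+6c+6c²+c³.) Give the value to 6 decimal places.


E[X³] = σ⁶ (1 + 3c + c²) (third MP moment). With σ² = 6 (so σ⁶ = 216) and c = 13/17 = 0.764706: E[X³] = 216 · (1 + 3·0.764706 + (0.764706)²) = 216 · 3.878893.

So E[X^3] = 837.840830.


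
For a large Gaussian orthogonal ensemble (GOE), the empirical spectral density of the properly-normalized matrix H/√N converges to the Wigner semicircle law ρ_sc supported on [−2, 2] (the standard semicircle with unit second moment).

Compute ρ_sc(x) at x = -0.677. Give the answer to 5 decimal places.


ρ_sc(x) = (1/(2π)) √(4 − x²). With x = -0.677:
  4 − x² = 4 − (-0.677)² = 4 − 0.458329 = 3.541671.
  √(4 − x²) = 1.881933.
  1/(2π) = 0.159155.
  ρ_sc(-0.677) = 0.159155 · 1.881933 = 0.299519.

Rounded to 5 decimal places: ρ_sc(-0.677) ≈ 0.29952.


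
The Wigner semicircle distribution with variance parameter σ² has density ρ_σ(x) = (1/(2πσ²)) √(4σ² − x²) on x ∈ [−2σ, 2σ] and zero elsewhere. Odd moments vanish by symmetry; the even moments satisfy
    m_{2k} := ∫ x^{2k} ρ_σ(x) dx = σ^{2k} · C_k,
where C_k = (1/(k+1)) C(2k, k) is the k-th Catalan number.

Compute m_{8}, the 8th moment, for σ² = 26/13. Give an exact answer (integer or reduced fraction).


By the scaled semicircle moment identity, m_{2k} = σ^{2k} · C_k with k = 4.
C_4 = (1/(k+1)) · C(2k, k) = (1/5) · C(8, 4) = (1/5) · 70 = 14.
σ^{2k} = (σ²)^k = (26/13)^4 = 16.

Therefore m_{8} = σ^{8} · C_4 = 16 · 14 = 224.


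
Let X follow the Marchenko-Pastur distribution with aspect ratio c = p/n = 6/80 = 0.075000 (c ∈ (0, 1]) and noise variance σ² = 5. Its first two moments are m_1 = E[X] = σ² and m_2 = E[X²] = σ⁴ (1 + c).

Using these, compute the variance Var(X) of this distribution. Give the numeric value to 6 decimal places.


m_1 = E[X] = σ² = 5, so m_1² = 25.
m_2 = E[X²] = σ⁴ (1 + c) = 25 · (1 + 0.075000) = 25 · 1.075000 = 26.875000.
(Note m_2 − m_1² simplifies to c · σ⁴ = 0.075000 · 25.)

Var(X) = m_2 − m_1² = 26.875000 − 25 = 1.875000.


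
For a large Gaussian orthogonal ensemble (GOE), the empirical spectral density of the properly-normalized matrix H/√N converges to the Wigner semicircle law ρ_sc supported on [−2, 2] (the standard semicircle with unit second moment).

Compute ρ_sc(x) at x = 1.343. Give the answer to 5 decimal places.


ρ_sc(x) = (1/(2π)) √(4 − x²). With x = 1.343:
  4 − x² = 4 − (1.343)² = 4 − 1.803649 = 2.196351.
  √(4 − x²) = 1.482009.
  1/(2π) = 0.159155.
  ρ_sc(1.343) = 0.159155 · 1.482009 = 0.235869.

Rounded to 5 decimal places: ρ_sc(1.343) ≈ 0.23587.


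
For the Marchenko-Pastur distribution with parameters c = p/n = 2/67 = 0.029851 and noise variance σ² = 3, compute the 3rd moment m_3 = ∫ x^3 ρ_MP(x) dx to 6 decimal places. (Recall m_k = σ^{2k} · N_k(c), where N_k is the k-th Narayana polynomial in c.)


E[X³] = σ⁶ (1 + 3c + c²) (third MP moment). With σ² = 3 (so σ⁶ = 27) and c = 2/67 = 0.029851: E[X³] = 27 · (1 + 3·0.029851 + (0.029851)²) = 27 · 1.090443.

So E[X^3] = 29.441969.


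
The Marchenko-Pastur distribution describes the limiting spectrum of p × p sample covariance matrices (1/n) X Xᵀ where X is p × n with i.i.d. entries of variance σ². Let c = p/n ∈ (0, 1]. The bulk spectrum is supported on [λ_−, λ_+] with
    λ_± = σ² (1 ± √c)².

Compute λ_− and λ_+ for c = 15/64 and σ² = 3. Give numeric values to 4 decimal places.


c = 15/64 = 0.234375; √c = 0.484123.
λ_− = σ² (1 − √c)² = 3 · (1 − 0.484123)² = 3 · (0.515877)² = 0.798387.
λ_+ = σ² (1 + √c)² = 3 · (1 + 0.484123)² = 3 · (1.484123)² = 6.607863.

Rounded to 4 decimal places: λ_− ≈ 0.7984, λ_+ ≈ 6.6079.


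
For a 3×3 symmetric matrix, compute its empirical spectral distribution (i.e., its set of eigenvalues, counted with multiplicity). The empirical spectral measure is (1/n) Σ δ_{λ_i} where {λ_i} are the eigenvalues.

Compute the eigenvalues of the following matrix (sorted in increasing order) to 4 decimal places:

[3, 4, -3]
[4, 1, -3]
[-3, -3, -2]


Since M is real symmetric, all three eigenvalues are real; they are the roots of det(λI − M) = λ³ − (tr M) λ² + s λ − det M, where s is the sum of the principal 2×2 minors.
tr M = 3 + 1 + (-2) = 2.
s = (3·1 − 4²) + (3·(-2) − (-3)²) + (1·(-2) − (-3)²) = -13 + (-15) + (-11) = -39.
det M (expand along row 1) = 3·(-11) − 4·(-17) + (-3)·(-9) = 62.
Characteristic polynomial: λ³ − 2λ² − 39λ − 62 = 0.
Substitute λ = y + (tr M)/3 = y + 0.666667 to remove the quadratic term: y³ + p·y + q = 0 with p = s − (tr M)²/3 = -40.333333 and q = −2(tr M)³/27 + (tr M)·s/3 − det M = -88.592593.
Three real roots ⇒ use the trigonometric (Viète) form: r = 2√(−p/3) = 7.333333, φ = arccos(3q/(p·r)) = arccos(0.898573) = 0.454291 rad.
y_k = r·cos(φ/3 − 2πk/3) for k = 0, 1, 2 gives y = 7.249413, -2.666667, -4.582746.
λ_k = y_k + 0.666667 gives λ = 7.9161, -2.0000, -3.9161 (check: the sum is 2.0000 = tr M).

Eigenvalues sorted in increasing order: [-3.9161, -2.0000, 7.9161].


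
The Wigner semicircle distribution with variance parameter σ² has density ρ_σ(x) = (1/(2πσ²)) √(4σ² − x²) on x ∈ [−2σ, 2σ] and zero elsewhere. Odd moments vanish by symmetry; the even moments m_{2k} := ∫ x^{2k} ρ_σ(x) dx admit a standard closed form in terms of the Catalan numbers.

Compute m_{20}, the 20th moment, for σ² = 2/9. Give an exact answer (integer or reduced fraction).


By the scaled semicircle moment identity, m_{2k} = σ^{2k} · C_k with k = 10.
C_10 = (1/(k+1)) · C(2k, k) = (1/11) · C(20, 10) = (1/11) · 184756 = 16796.
σ^{2k} = (σ²)^k = (2/9)^10 = 1024/3486784401.

Therefore m_{20} = σ^{20} · C_10 = (1024/3486784401) · 16796 = 17199104/3486784401.


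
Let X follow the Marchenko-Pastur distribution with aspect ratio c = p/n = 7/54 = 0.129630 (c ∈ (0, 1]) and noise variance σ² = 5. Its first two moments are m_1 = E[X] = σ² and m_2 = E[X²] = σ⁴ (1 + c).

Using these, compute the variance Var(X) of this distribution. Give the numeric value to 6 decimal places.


m_1 = E[X] = σ² = 5, so m_1² = 25.
m_2 = E[X²] = σ⁴ (1 + c) = 25 · (1 + 0.129630) = 25 · 1.129630 = 28.240741.
(Note m_2 − m_1² simplifies to c · σ⁴ = 0.129630 · 25.)

Var(X) = m_2 − m_1² = 28.240741 − 25 = 3.240741.


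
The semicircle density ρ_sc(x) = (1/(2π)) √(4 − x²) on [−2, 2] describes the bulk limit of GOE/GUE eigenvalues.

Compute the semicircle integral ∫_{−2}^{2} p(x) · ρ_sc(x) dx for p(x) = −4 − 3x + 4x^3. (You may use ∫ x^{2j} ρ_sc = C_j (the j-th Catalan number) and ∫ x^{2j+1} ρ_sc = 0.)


Write p(x) = Σ a_i x^i, split into monomials and integrate each against ρ_sc separately.
Using ∫ x^{2j} ρ_sc = C_j = (1/(j+1)) C(2j, j) (Catalan numbers) and ∫ x^{2j+1} ρ_sc = 0 (odd monomials vanish by symmetry):
  i = 0 (even): a_0 · C_{0} = -4 · 1 = -4
  i = 1 (odd): ∫ x^1 ρ_sc = 0 (vanishes)
  i = 3 (odd): ∫ x^3 ρ_sc = 0 (vanishes)

Summing the contributions: ∫_{−2}^{2} p(x) ρ_sc(x) dx = -4.


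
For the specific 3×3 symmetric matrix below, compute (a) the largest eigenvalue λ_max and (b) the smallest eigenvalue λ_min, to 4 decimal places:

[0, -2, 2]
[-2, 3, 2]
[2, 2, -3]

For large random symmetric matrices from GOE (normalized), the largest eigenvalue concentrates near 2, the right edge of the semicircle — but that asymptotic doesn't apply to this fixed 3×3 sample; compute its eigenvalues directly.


Since M is real symmetric, all three eigenvalues are real; they are the roots of det(λI − M) = λ³ − (tr M) λ² + s λ − det M, where s is the sum of the principal 2×2 minors.
tr M = 0 + 3 + (-3) = 0.
s = (0·3 − (-2)²) + (0·(-3) − 2²) + (3·(-3) − 2²) = -4 + (-4) + (-13) = -21.
det M (expand along row 1) = 0·(-13) − (-2)·2 + 2·(-10) = -16.
Characteristic polynomial: λ³ − 21λ + 16 = 0.
Substitute λ = y + (tr M)/3 = y + 0.000000 to remove the quadratic term: y³ + p·y + q = 0 with p = s − (tr M)²/3 = -21.000000 and q = −2(tr M)³/27 + (tr M)·s/3 − det M = 16.000000.
Three real roots ⇒ use the trigonometric (Viète) form: r = 2√(−p/3) = 5.291503, φ = arccos(3q/(p·r)) = arccos(-0.431959) = 2.017461 rad.
y_k = r·cos(φ/3 − 2πk/3) for k = 0, 1, 2 gives y = 4.139410, 0.784934, -4.924344.
λ_k = y_k + 0.000000 gives λ = 4.1394, 0.7849, -4.9243 (check: the sum is 0.0000 = tr M).

Hence λ_max = 4.1394 and λ_min = -4.9243.


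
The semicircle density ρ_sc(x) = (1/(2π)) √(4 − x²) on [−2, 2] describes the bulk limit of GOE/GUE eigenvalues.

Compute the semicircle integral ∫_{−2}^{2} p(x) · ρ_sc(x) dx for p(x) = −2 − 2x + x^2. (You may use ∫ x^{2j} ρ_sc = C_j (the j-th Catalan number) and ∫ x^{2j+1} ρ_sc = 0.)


Write p(x) = Σ a_i x^i, split into monomials and integrate each against ρ_sc separately.
Using ∫ x^{2j} ρ_sc = C_j = (1/(j+1)) C(2j, j) (Catalan numbers) and ∫ x^{2j+1} ρ_sc = 0 (odd monomials vanish by symmetry):
  i = 0 (even): a_0 · C_{0} = -2 · 1 = -2
  i = 1 (odd): ∫ x^1 ρ_sc = 0 (vanishes)
  i = 2 (even): a_2 · C_{1} = 1 · 1 = 1

Summing the contributions: ∫_{−2}^{2} p(x) ρ_sc(x) dx = (-2) + 1 = -1.


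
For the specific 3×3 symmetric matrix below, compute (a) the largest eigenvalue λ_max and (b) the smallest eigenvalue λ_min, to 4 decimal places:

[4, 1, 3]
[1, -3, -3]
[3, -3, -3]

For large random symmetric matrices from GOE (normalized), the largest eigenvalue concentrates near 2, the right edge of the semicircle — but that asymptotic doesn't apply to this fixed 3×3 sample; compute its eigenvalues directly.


Since M is real symmetric, all three eigenvalues are real; they are the roots of det(λI − M) = λ³ − (tr M) λ² + s λ − det M, where s is the sum of the principal 2×2 minors.
tr M = 4 + (-3) + (-3) = -2.
s = (4·(-3) − 1²) + (4·(-3) − 3²) + ((-3)·(-3) − (-3)²) = -13 + (-21) + 0 = -34.
det M (expand along row 1) = 4·0 − 1·6 + 3·6 = 12.
Characteristic polynomial: λ³ + 2λ² − 34λ − 12 = 0.
Substitute λ = y + (tr M)/3 = y − 0.666667 to remove the quadratic term: y³ + p·y + q = 0 with p = s − (tr M)²/3 = -35.333333 and q = −2(tr M)³/27 + (tr M)·s/3 − det M = 11.259259.
Three real roots ⇒ use the trigonometric (Viète) form: r = 2√(−p/3) = 6.863753, φ = arccos(3q/(p·r)) = arccos(-0.139279) = 1.710529 rad.
y_k = r·cos(φ/3 − 2πk/3) for k = 0, 1, 2 gives y = 5.777947, 0.319582, -6.097529.
λ_k = y_k − 0.666667 gives λ = 5.1113, -0.3471, -6.7642 (check: the sum is -2.0000 = tr M).

Hence λ_max = 5.1113 and λ_min = -6.7642.


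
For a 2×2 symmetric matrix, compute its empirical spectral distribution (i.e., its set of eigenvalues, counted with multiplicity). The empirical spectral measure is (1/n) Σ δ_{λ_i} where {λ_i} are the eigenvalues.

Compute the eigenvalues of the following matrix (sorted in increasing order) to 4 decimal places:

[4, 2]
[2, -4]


Since M is real symmetric, both eigenvalues are real; they are the roots of det(λI − M) = λ² − (tr M) λ + det M.
tr M = 4 + (-4) = 0.
det M = 4·(-4) − 2² = -16 − 4 = -20.
Characteristic polynomial: λ² − 20 = 0.
Discriminant Δ = (tr M)² − 4·det M = 0 − (-80) = 80; √Δ = 8.944272.
λ = (tr M ± √Δ)/2 = (0 ± 8.944272)/2, giving (tr M − √Δ)/2 = -4.4721 and (tr M + √Δ)/2 = 4.4721.

Eigenvalues sorted in increasing order: [-4.4721, 4.4721].


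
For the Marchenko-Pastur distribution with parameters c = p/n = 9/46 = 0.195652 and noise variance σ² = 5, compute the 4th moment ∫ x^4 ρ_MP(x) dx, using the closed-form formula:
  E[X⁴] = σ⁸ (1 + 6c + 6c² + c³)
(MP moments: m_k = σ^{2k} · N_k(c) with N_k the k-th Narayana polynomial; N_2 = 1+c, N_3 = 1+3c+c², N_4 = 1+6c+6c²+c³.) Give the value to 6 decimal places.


E[X⁴] = σ⁸ (1 + 6c + 6c² + c³) (fourth MP moment). With σ² = 5 (so σ⁸ = 625) and c = 9/46 = 0.195652: E[X⁴] = 625 · (1 + 6·0.195652 + 6·(0.195652)² + (0.195652)³) = 625 · 2.411081.

So E[X^4] = 1506.925752.


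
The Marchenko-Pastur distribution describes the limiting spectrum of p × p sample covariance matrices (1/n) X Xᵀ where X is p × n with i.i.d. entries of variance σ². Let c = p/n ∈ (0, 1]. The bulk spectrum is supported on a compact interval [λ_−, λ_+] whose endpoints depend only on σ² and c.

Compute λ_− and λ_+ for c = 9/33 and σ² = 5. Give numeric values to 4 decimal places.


c = 9/33 = 0.272727; √c = 0.522233.
λ_− = σ² (1 − √c)² = 5 · (1 − 0.522233)² = 5 · (0.477767)² = 1.141307.
λ_+ = σ² (1 + √c)² = 5 · (1 + 0.522233)² = 5 · (1.522233)² = 11.585966.

Rounded to 4 decimal places: λ_− ≈ 1.1413, λ_+ ≈ 11.5860.


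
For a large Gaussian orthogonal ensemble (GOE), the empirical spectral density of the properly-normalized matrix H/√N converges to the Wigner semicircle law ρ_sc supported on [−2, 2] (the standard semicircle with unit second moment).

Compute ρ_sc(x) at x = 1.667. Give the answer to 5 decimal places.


ρ_sc(x) = (1/(2π)) √(4 − x²). With x = 1.667:
  4 − x² = 4 − (1.667)² = 4 − 2.778889 = 1.221111.
  √(4 − x²) = 1.105039.
  1/(2π) = 0.159155.
  ρ_sc(1.667) = 0.159155 · 1.105039 = 0.175872.

Rounded to 5 decimal places: ρ_sc(1.667) ≈ 0.17587.


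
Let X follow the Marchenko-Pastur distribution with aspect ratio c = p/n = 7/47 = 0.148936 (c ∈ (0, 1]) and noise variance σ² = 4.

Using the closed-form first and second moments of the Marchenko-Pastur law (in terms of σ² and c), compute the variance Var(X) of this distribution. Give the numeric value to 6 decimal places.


Recall the MP moments m_1 = E[X] = σ² and m_2 = E[X²] = σ⁴ (1 + c).
m_1 = E[X] = σ² = 4, so m_1² = 16.
m_2 = E[X²] = σ⁴ (1 + c) = 16 · (1 + 0.148936) = 16 · 1.148936 = 18.382979.
(Note m_2 − m_1² simplifies to c · σ⁴ = 0.148936 · 16.)

Var(X) = m_2 − m_1² = 18.382979 − 16 = 2.382979.


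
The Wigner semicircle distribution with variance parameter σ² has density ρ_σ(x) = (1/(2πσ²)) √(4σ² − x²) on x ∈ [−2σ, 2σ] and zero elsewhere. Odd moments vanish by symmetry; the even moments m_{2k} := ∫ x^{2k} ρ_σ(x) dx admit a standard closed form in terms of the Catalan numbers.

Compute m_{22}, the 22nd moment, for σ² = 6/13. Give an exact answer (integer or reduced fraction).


By the scaled semicircle moment identity, m_{2k} = σ^{2k} · C_k with k = 11.
C_11 = (1/(k+1)) · C(2k, k) = (1/12) · C(22, 11) = (1/12) · 705432 = 58786.
σ^{2k} = (σ²)^k = (6/13)^11 = 362797056/1792160394037.

Therefore m_{22} = σ^{22} · C_11 = (362797056/1792160394037) · 58786 = 1640568287232/137858491849.


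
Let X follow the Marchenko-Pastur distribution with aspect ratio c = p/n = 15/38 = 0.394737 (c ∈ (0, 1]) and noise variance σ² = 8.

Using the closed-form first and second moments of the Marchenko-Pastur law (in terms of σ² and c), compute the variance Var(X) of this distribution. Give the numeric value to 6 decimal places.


Recall the MP moments m_1 = E[X] = σ² and m_2 = E[X²] = σ⁴ (1 + c).
m_1 = E[X] = σ² = 8, so m_1² = 64.
m_2 = E[X²] = σ⁴ (1 + c) = 64 · (1 + 0.394737) = 64 · 1.394737 = 89.263158.
(Note m_2 − m_1² simplifies to c · σ⁴ = 0.394737 · 64.)

Var(X) = m_2 − m_1² = 89.263158 − 64 = 25.263158.


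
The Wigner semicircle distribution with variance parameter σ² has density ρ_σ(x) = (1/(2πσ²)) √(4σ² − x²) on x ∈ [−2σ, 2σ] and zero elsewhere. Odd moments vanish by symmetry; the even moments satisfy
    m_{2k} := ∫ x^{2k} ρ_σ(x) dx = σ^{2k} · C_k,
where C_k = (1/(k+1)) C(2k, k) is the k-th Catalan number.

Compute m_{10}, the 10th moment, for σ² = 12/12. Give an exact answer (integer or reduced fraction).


By the scaled semicircle moment identity, m_{2k} = σ^{2k} · C_k with k = 5.
C_5 = (1/(k+1)) · C(2k, k) = (1/6) · C(10, 5) = (1/6) · 252 = 42.
σ^{2k} = (σ²)^k = (12/12)^5 = 1.

Therefore m_{10} = σ^{10} · C_5 = 1 · 42 = 42.


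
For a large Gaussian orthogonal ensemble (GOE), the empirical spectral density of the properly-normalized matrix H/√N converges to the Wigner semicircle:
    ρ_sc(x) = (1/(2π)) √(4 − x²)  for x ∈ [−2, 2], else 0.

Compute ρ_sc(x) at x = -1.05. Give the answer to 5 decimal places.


ρ_sc(x) = (1/(2π)) √(4 − x²). With x = -1.05:
  4 − x² = 4 − (-1.05)² = 4 − 1.102500 = 2.897500.
  √(4 − x²) = 1.702204.
  1/(2π) = 0.159155.
  ρ_sc(-1.05) = 0.159155 · 1.702204 = 0.270914.

Rounded to 5 decimal places: ρ_sc(-1.05) ≈ 0.27091.


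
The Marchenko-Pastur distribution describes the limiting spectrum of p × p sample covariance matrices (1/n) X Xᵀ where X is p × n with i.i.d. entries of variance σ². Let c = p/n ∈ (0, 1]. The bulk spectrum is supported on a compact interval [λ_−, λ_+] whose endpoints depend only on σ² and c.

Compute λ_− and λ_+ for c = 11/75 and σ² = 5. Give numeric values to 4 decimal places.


c = 11/75 = 0.146667; √c = 0.382971.
λ_− = σ² (1 − √c)² = 5 · (1 − 0.382971)² = 5 · (0.617029)² = 1.903625.
λ_+ = σ² (1 + √c)² = 5 · (1 + 0.382971)² = 5 · (1.382971)² = 9.563042.

Rounded to 4 decimal places: λ_− ≈ 1.9036, λ_+ ≈ 9.5630.


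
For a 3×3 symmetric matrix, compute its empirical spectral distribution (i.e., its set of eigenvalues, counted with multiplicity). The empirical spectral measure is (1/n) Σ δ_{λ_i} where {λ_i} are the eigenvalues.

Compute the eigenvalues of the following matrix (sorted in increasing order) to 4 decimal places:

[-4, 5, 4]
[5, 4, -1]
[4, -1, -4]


Since M is real symmetric, all three eigenvalues are real; they are the roots of det(λI − M) = λ³ − (tr M) λ² + s λ − det M, where s is the sum of the principal 2×2 minors.
tr M = -4 + 4 + (-4) = -4.
s = ((-4)·4 − 5²) + ((-4)·(-4) − 4²) + (4·(-4) − (-1)²) = -41 + 0 + (-17) = -58.
det M (expand along row 1) = (-4)·(-17) − 5·(-16) + 4·(-21) = 64.
Characteristic polynomial: λ³ + 4λ² − 58λ − 64 = 0.
Substitute λ = y + (tr M)/3 = y − 1.333333 to remove the quadratic term: y³ + p·y + q = 0 with p = s − (tr M)²/3 = -63.333333 and q = −2(tr M)³/27 + (tr M)·s/3 − det M = 18.074074.
Three real roots ⇒ use the trigonometric (Viète) form: r = 2√(−p/3) = 9.189366, φ = arccos(3q/(p·r)) = arccos(-0.093166) = 1.664098 rad.
y_k = r·cos(φ/3 − 2πk/3) for k = 0, 1, 2 gives y = 7.811502, 0.285749, -8.097250.
λ_k = y_k − 1.333333 gives λ = 6.4782, -1.0476, -9.4306 (check: the sum is -4.0000 = tr M).

Eigenvalues sorted in increasing order: [-9.4306, -1.0476, 6.4782].


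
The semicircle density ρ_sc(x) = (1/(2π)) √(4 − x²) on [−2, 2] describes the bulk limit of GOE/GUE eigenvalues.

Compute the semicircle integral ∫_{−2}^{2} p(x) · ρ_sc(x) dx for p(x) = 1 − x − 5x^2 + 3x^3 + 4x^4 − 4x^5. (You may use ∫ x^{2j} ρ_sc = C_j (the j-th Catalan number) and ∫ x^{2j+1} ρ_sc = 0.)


Write p(x) = Σ a_i x^i, split into monomials and integrate each against ρ_sc separately.
Using ∫ x^{2j} ρ_sc = C_j = (1/(j+1)) C(2j, j) (Catalan numbers) and ∫ x^{2j+1} ρ_sc = 0 (odd monomials vanish by symmetry):
  i = 0 (even): a_0 · C_{0} = 1 · 1 = 1
  i = 1 (odd): ∫ x^1 ρ_sc = 0 (vanishes)
  i = 2 (even): a_2 · C_{1} = -5 · 1 = -5
  i = 3 (odd): ∫ x^3 ρ_sc = 0 (vanishes)
  i = 4 (even): a_4 · C_{2} = 4 · 2 = 8
  i = 5 (odd): ∫ x^5 ρ_sc = 0 (vanishes)

Summing the contributions: ∫_{−2}^{2} p(x) ρ_sc(x) dx = 1 + (-5) + 8 = 4.


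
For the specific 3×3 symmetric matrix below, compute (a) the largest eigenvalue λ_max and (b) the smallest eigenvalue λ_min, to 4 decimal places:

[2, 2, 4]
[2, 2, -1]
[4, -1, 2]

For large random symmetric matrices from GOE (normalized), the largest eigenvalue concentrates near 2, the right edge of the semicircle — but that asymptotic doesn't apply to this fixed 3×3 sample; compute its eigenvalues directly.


Since M is real symmetric, all three eigenvalues are real; they are the roots of det(λI − M) = λ³ − (tr M) λ² + s λ − det M, where s is the sum of the principal 2×2 minors.
tr M = 2 + 2 + 2 = 6.
s = (2·2 − 2²) + (2·2 − 4²) + (2·2 − (-1)²) = 0 + (-12) + 3 = -9.
det M (expand along row 1) = 2·3 − 2·8 + 4·(-10) = -50.
Characteristic polynomial: λ³ − 6λ² − 9λ + 50 = 0.
Substitute λ = y + (tr M)/3 = y + 2.000000 to remove the quadratic term: y³ + p·y + q = 0 with p = s − (tr M)²/3 = -21.000000 and q = −2(tr M)³/27 + (tr M)·s/3 − det M = 16.000000.
Three real roots ⇒ use the trigonometric (Viète) form: r = 2√(−p/3) = 5.291503, φ = arccos(3q/(p·r)) = arccos(-0.431959) = 2.017461 rad.
y_k = r·cos(φ/3 − 2πk/3) for k = 0, 1, 2 gives y = 4.139410, 0.784934, -4.924344.
λ_k = y_k + 2.000000 gives λ = 6.1394, 2.7849, -2.9243 (check: the sum is 6.0000 = tr M).

Hence λ_max = 6.1394 and λ_min = -2.9243.


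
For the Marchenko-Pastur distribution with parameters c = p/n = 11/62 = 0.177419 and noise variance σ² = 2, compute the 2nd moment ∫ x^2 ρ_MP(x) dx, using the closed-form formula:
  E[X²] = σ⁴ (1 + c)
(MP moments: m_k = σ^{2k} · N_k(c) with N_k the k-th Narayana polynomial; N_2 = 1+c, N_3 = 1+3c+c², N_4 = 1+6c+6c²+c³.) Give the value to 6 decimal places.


E[X²] = σ⁴ (1 + c) (second MP moment). With σ² = 2 (so σ⁴ = 4) and c = 11/62 = 0.177419: E[X²] = 4 · (1 + 0.177419) = 4 · 1.177419.

So E[X^2] = 4.709677.


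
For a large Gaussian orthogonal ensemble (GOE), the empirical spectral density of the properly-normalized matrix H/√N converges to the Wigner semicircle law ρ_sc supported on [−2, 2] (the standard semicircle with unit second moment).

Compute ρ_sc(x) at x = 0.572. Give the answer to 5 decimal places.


ρ_sc(x) = (1/(2π)) √(4 − x²). With x = 0.572:
  4 − x² = 4 − (0.572)² = 4 − 0.327184 = 3.672816.
  √(4 − x²) = 1.916459.
  1/(2π) = 0.159155.
  ρ_sc(0.572) = 0.159155 · 1.916459 = 0.305014.

Rounded to 5 decimal places: ρ_sc(0.572) ≈ 0.30501.


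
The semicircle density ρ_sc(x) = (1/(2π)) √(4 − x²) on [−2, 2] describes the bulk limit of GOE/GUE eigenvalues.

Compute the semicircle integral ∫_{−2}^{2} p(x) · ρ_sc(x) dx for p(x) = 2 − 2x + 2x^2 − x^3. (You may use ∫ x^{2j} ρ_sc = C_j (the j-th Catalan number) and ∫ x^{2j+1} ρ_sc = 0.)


Write p(x) = Σ a_i x^i, split into monomials and integrate each against ρ_sc separately.
Using ∫ x^{2j} ρ_sc = C_j = (1/(j+1)) C(2j, j) (Catalan numbers) and ∫ x^{2j+1} ρ_sc = 0 (odd monomials vanish by symmetry):
  i = 0 (even): a_0 · C_{0} = 2 · 1 = 2
  i = 1 (odd): ∫ x^1 ρ_sc = 0 (vanishes)
  i = 2 (even): a_2 · C_{1} = 2 · 1 = 2
  i = 3 (odd): ∫ x^3 ρ_sc = 0 (vanishes)

Summing the contributions: ∫_{−2}^{2} p(x) ρ_sc(x) dx = 2 + 2 = 4.


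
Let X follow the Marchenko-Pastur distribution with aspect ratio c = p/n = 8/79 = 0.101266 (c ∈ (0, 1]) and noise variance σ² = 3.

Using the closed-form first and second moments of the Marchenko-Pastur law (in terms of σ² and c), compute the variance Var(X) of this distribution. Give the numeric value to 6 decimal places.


Recall the MP moments m_1 = E[X] = σ² and m_2 = E[X²] = σ⁴ (1 + c).
m_1 = E[X] = σ² = 3, so m_1² = 9.
m_2 = E[X²] = σ⁴ (1 + c) = 9 · (1 + 0.101266) = 9 · 1.101266 = 9.911392.
(Note m_2 − m_1² simplifies to c · σ⁴ = 0.101266 · 9.)

Var(X) = m_2 − m_1² = 9.911392 − 9 = 0.911392.


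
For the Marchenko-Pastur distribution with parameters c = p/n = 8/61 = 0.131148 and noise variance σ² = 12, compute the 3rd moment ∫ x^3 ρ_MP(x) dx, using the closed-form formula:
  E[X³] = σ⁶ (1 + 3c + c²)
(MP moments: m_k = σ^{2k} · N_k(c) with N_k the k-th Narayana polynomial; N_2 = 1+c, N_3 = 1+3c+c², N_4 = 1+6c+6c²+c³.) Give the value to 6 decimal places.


E[X³] = σ⁶ (1 + 3c + c²) (third MP moment). With σ² = 12 (so σ⁶ = 1728) and c = 8/61 = 0.131148: E[X³] = 1728 · (1 + 3·0.131148 + (0.131148)²) = 1728 · 1.410642.

So E[X^3] = 2437.589895.


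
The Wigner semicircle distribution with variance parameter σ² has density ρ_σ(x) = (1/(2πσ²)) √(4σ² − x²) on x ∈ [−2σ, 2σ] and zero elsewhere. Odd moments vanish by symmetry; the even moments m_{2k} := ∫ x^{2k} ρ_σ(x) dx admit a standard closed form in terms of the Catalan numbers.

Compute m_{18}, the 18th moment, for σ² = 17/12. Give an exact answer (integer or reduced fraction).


By the scaled semicircle moment identity, m_{2k} = σ^{2k} · C_k with k = 9.
C_9 = (1/(k+1)) · C(2k, k) = (1/10) · C(18, 9) = (1/10) · 48620 = 4862.
σ^{2k} = (σ²)^k = (17/12)^9 = 118587876497/5159780352.

Therefore m_{18} = σ^{18} · C_9 = (118587876497/5159780352) · 4862 = 288287127764207/2579890176.


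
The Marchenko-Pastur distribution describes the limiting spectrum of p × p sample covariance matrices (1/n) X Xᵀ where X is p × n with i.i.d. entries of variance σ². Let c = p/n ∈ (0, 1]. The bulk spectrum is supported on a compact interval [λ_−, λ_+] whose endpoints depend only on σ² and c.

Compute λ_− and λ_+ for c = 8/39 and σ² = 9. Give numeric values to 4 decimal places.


c = 8/39 = 0.205128; √c = 0.452911.
λ_− = σ² (1 − √c)² = 9 · (1 − 0.452911)² = 9 · (0.547089)² = 2.693759.
λ_+ = σ² (1 + √c)² = 9 · (1 + 0.452911)² = 9 · (1.452911)² = 18.998548.

Rounded to 4 decimal places: λ_− ≈ 2.6938, λ_+ ≈ 18.9985.


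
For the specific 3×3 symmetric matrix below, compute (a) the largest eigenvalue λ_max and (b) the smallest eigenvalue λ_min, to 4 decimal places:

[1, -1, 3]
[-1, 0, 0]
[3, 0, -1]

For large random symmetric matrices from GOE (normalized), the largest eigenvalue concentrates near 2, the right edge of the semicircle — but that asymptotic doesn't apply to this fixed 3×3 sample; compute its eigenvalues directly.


Since M is real symmetric, all three eigenvalues are real; they are the roots of det(λI − M) = λ³ − (tr M) λ² + s λ − det M, where s is the sum of the principal 2×2 minors.
tr M = 1 + 0 + (-1) = 0.
s = (1·0 − (-1)²) + (1·(-1) − 3²) + (0·(-1) − 0²) = -1 + (-10) + 0 = -11.
det M (expand along row 1) = 1·0 − (-1)·1 + 3·0 = 1.
Characteristic polynomial: λ³ − 11λ − 1 = 0.
Substitute λ = y + (tr M)/3 = y + 0.000000 to remove the quadratic term: y³ + p·y + q = 0 with p = s − (tr M)²/3 = -11.000000 and q = −2(tr M)³/27 + (tr M)·s/3 − det M = -1.000000.
Three real roots ⇒ use the trigonometric (Viète) form: r = 2√(−p/3) = 3.829708, φ = arccos(3q/(p·r)) = arccos(0.071214) = 1.499522 rad.
y_k = r·cos(φ/3 − 2πk/3) for k = 0, 1, 2 gives y = 3.361178, -0.090978, -3.270200.
λ_k = y_k + 0.000000 gives λ = 3.3612, -0.0910, -3.2702 (check: the sum is 0.0000 = tr M).

Hence λ_max = 3.3612 and λ_min = -3.2702.


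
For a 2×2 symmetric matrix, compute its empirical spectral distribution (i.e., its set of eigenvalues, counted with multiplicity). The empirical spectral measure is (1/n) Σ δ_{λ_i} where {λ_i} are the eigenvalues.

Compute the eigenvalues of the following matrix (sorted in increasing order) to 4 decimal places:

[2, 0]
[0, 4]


Since M is real symmetric, both eigenvalues are real; they are the roots of det(λI − M) = λ² − (tr M) λ + det M.
tr M = 2 + 4 = 6.
det M = 2·4 − 0² = 8 − 0 = 8.
Characteristic polynomial: λ² − 6λ + 8 = 0.
Discriminant Δ = (tr M)² − 4·det M = 36 − 32 = 4; √Δ = 2.000000.
λ = (tr M ± √Δ)/2 = (6 ± 2.000000)/2, giving (tr M − √Δ)/2 = 2.0000 and (tr M + √Δ)/2 = 4.0000.

Eigenvalues sorted in increasing order: [2.0000, 4.0000].


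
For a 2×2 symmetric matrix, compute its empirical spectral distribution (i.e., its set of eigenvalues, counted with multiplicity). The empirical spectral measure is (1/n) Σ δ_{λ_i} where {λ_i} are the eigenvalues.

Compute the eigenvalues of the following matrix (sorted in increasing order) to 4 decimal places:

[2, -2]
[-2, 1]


Since M is real symmetric, both eigenvalues are real; they are the roots of det(λI − M) = λ² − (tr M) λ + det M.
tr M = 2 + 1 = 3.
det M = 2·1 − (-2)² = 2 − 4 = -2.
Characteristic polynomial: λ² − 3λ − 2 = 0.
Discriminant Δ = (tr M)² − 4·det M = 9 − (-8) = 17; √Δ = 4.123106.
λ = (tr M ± √Δ)/2 = (3 ± 4.123106)/2, giving (tr M − √Δ)/2 = -0.5616 and (tr M + √Δ)/2 = 3.5616.

Eigenvalues sorted in increasing order: [-0.5616, 3.5616].


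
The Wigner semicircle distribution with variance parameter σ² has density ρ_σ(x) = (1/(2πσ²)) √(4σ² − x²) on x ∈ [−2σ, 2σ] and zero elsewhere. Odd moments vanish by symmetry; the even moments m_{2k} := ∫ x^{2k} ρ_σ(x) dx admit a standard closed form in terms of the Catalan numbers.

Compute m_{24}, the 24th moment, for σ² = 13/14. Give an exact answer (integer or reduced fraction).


By the scaled semicircle moment identity, m_{2k} = σ^{2k} · C_k with k = 12.
C_12 = (1/(k+1)) · C(2k, k) = (1/13) · C(24, 12) = (1/13) · 2704156 = 208012.
σ^{2k} = (σ²)^k = (13/14)^12 = 23298085122481/56693912375296.

Therefore m_{24} = σ^{24} · C_12 = (23298085122481/56693912375296) · 208012 = 173081474374911349/2024782584832.


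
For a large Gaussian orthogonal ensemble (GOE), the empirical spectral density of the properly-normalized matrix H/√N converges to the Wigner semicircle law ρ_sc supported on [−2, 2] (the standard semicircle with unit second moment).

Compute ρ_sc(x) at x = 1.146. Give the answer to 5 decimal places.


ρ_sc(x) = (1/(2π)) √(4 − x²). With x = 1.146:
  4 − x² = 4 − (1.146)² = 4 − 1.313316 = 2.686684.
  √(4 − x²) = 1.639111.
  1/(2π) = 0.159155.
  ρ_sc(1.146) = 0.159155 · 1.639111 = 0.260873.

Rounded to 5 decimal places: ρ_sc(1.146) ≈ 0.26087.


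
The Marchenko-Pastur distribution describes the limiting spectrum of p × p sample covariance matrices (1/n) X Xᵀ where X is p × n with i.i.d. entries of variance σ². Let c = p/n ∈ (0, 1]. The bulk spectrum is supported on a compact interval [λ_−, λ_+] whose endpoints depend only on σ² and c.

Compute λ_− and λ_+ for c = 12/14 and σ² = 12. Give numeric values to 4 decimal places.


c = 12/14 = 0.857143; √c = 0.925820.
λ_− = σ² (1 − √c)² = 12 · (1 − 0.925820)² = 12 · (0.074180)² = 0.066032.
λ_+ = σ² (1 + √c)² = 12 · (1 + 0.925820)² = 12 · (1.925820)² = 44.505397.

Rounded to 4 decimal places: λ_− ≈ 0.0660, λ_+ ≈ 44.5054.
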